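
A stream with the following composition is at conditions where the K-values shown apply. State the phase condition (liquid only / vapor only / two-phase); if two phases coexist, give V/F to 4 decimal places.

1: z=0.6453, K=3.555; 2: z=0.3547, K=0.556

ΣzᵢKᵢ = 2.4913; Σzᵢ/Kᵢ = 0.8195.
Since Σzᵢ/Kᵢ < 1 the mixture is above its dew point — single vapor phase.

vapor only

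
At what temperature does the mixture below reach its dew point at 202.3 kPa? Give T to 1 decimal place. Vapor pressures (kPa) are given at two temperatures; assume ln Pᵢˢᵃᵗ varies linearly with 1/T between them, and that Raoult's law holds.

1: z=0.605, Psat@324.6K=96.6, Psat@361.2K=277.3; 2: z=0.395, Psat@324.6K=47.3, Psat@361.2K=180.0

Dew-point temperature: Σzᵢ·P/Pᵢˢᵃᵗ(T) = 1. Interpolate ln Pᵢˢᵃᵗ = aᵢ + bᵢ/T.
  T = 324.6 K: ΣzᵢP/Pᵢˢᵃᵗ = 2.9564
  T = 361.2 K: ΣzᵢP/Pᵢˢᵃᵗ = 0.8853
  T = 342.9 K: ΣzᵢP/Pᵢˢᵃᵗ = 1.5627
  T = 352.0 K: ΣzᵢP/Pᵢˢᵃᵗ = 1.1687
  T = 356.6 K: ΣzᵢP/Pᵢˢᵃᵗ = 1.0152
  T = 358.9 K: ΣzᵢP/Pᵢˢᵃᵗ = 0.9476
Interpolating between 356.6 K and 358.9 K gives T ≈ 357.1 K.

T = 357.1 K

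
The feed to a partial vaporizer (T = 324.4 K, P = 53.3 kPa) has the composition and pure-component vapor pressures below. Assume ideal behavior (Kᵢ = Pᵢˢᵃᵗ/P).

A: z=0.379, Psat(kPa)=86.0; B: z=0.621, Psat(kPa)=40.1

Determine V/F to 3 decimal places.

V/F = 0.518

Raoult's law: Kᵢ = Pᵢˢᵃᵗ/P = Pᵢˢᵃᵗ/53.3.
  K_A = 86.0/53.3 = 1.61351, K_B = 40.1/53.3 = 0.75235
Material balance + equilibrium reduce to Σ zᵢ(Kᵢ−1)/(1+V/F(Kᵢ−1)) = 0.
Check two-phase: ΣzᵢKᵢ = 1.079 > 1 and Σzᵢ/Kᵢ = 1.060 > 1, so g(0) = 0.079 > 0 and g(1) = -0.060 < 0.
Binary case is linear: z₁(K₁−1)(1+V/F(K₂−1)) + z₂(K₂−1)(1+V/F(K₁−1)) = 0
⇒ V/F = [z₁(K₁−1)+z₂(K₂−1)] / [−(K₁−1)(K₂−1)] = 0.0787/0.1519 = 0.518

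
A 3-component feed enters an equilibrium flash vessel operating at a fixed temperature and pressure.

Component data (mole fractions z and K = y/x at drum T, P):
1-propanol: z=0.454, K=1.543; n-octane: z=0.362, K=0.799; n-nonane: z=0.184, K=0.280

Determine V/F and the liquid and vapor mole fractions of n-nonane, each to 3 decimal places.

V/F = 0.168, x_n-nonane = 0.209, y_n-nonane = 0.059

Newton iteration, V/F⁰ = 0.5:
  V/F = 0.500: g = -0.0940, g' = -0.334 → V/F = 0.218
  V/F = 0.218: g = -0.0129, g' = -0.257 → V/F = 0.168
Converged at V/F = 0.168.
Compositions from xᵢ = zᵢ/(1+V/F(Kᵢ−1)), yᵢ = Kᵢxᵢ:
  1-propanol: x = 0.416, y = 0.642
  n-octane: x = 0.375, y = 0.299
  n-nonane: x = 0.209, y = 0.059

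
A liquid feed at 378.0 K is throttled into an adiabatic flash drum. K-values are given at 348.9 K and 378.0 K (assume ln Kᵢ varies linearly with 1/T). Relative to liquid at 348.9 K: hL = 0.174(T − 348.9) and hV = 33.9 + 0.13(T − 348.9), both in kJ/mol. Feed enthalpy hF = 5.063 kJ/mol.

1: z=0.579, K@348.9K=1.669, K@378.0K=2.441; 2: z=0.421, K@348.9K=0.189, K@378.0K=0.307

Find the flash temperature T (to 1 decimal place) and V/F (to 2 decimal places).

Adiabatic flash: solve Rachford–Rice at each trial T, then check hF = ψ·hV(T) + (1−ψ)·hL(T).
  T = 348.9 K: K = (1.669, 0.189), RR gives ψ = 0.085, H_out = 2.869 kJ/mol
  T = 378.0 K: K = (2.441, 0.307), RR gives ψ = 0.543, H_out = 22.787 kJ/mol
  T = 363.4 K: K = (2.033, 0.243), RR gives ψ = 0.357, H_out = 14.402 kJ/mol
  T = 356.1 K: K = (1.844, 0.215), RR gives ψ = 0.239, H_out = 9.266 kJ/mol
  T = 352.5 K: K = (1.755, 0.202), RR gives ψ = 0.168, H_out = 6.288 kJ/mol
  T = 350.7 K: K = (1.712, 0.195), RR gives ψ = 0.128, H_out = 4.643 kJ/mol
  T = 351.6 K: K = (1.734, 0.198), RR gives ψ = 0.148, H_out = 5.480 kJ/mol
  T = 351.1 K: K = (1.721, 0.197), RR gives ψ = 0.137, H_out = 5.019 kJ/mol
Linear interpolation between T = 351.1 (H_out = 5.019) and T = 351.6 (H_out = 5.480) on hF = 5.063 gives T ≈ 351.1 K, at which ψ = 0.14.

T = 351.1 K, V/F = 0.14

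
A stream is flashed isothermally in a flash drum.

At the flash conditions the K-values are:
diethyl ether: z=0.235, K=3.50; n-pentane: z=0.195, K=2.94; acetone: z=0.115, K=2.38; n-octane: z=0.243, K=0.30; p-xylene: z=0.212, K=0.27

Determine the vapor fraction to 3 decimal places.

ψ = 0.537

Newton–Raphson from ψ = 0.5:
  ψ = 0.500: g = 0.0416, g' = -1.118 → ψ = 0.537
Converged at ψ = 0.537.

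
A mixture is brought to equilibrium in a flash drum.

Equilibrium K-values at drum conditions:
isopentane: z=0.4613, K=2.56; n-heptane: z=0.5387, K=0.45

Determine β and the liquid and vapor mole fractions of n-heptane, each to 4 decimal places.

Let β = V/F and solve Σ zᵢ(Kᵢ−1)/(1+β(Kᵢ−1)) = 0.
Check two-phase: ΣzᵢKᵢ = 1.4233 > 1 and Σzᵢ/Kᵢ = 1.3773 > 1, so g(0) = 0.4233 > 0 and g(1) = -0.3773 < 0.
Newton–Raphson from β = 0.5:
  β = 0.5000: g = -0.00438, g' = -0.6643 → β = 0.4934
Converged at β = 0.4934.
Compositions from xᵢ = zᵢ/(1+β(Kᵢ−1)), yᵢ = Kᵢxᵢ:
  isopentane: x = 0.2607, y = 0.6673
  n-heptane: x = 0.7393, y = 0.3327

β = 0.4934, x_n-heptane = 0.7393, y_n-heptane = 0.3327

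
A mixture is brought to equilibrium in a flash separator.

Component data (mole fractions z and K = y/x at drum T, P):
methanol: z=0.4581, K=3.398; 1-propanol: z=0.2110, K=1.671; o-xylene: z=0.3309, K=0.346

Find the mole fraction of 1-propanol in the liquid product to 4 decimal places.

Rachford–Rice: g(ψ) = Σ zᵢ(Kᵢ−1)/(1+ψ(Kᵢ−1)) = 0.
g(0) = ΣzᵢKᵢ − 1 = 1.0237 and g(1) = 1 − Σzᵢ/Kᵢ = -0.2174, so a root lies in (0, 1).
Newton–Raphson from ψ = 0.5:
  ψ = 0.5000: g = 0.28401, g' = -0.9105 → ψ = 0.8119
  ψ = 0.8119: g = 0.00298, g' = -0.9866 → ψ = 0.8150
Converged at ψ = 0.8149.
Compositions from xᵢ = zᵢ/(1+ψ(Kᵢ−1)), yᵢ = Kᵢxᵢ:
  methanol: x = 0.1551, y = 0.5269
  1-propanol: x = 0.1364, y = 0.2279
  o-xylene: x = 0.7085, y = 0.2452

x_1-propanol = 0.1364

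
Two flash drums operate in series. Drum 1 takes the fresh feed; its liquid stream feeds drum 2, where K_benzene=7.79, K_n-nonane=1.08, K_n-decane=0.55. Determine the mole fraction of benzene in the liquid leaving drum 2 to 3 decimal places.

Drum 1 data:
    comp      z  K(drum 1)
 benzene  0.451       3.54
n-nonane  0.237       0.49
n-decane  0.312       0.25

x_benzene (drum 2) = 0.040

Drum 1:
Newton–Raphson from ψ₁ = 0.38:
  ψ₁ = 0.380: g = 0.1057, g' = -1.192 → ψ₁ = 0.469
  ψ₁ = 0.469: g = 0.0033, g' = -1.130 → ψ₁ = 0.472
Converged at ψ₁ = 0.472.
Drum-1 compositions:
  benzene: x = 0.205, y = 0.726
  n-nonane: x = 0.312, y = 0.153
  n-decane: x = 0.483, y = 0.121
Drum-2 feed = drum-1 liquid: z₂ = (0.2052, 0.3121, 0.4827).
Drum 2:
Rachford–Rice: g(ψ₂) = Σ zᵢ(Kᵢ−1)/(1+ψ₂(Kᵢ−1)) = 0.
Feasibility: ΣzᵢKᵢ = 2.201, Σzᵢ/Kᵢ = 1.193 — both > 1, two phases present.
Iterate (Newton) starting at ψ₂ = 0.34:
  ψ₂ = 0.340: g = 0.1889, g' = -1.002 → ψ₂ = 0.528
  ψ₂ = 0.528: g = 0.0426, g' = -0.619 → ψ₂ = 0.597
  ψ₂ = 0.597: g = 0.0024, g' = -0.555 → ψ₂ = 0.601
  ψ₂ = 0.601: g = 0.0000, g' = -0.552 → ψ₂ = 0.602
Converged at ψ₂ = 0.602.
  benzene: x = 0.040, y = 0.314
  n-nonane: x = 0.298, y = 0.322
  n-decane: x = 0.662, y = 0.364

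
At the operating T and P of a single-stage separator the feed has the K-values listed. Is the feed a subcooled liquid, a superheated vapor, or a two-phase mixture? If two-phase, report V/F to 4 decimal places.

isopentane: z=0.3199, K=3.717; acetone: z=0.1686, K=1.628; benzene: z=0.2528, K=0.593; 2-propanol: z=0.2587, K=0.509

two-phase, V/F = 0.7669

ΣzᵢKᵢ = 1.7451; Σzᵢ/Kᵢ = 1.1242.
Both exceed 1, so a two-phase solution exists.
Let ψ = V/F and solve Σ zᵢ(Kᵢ−1)/(1+ψ(Kᵢ−1)) = 0.
Newton–Raphson from ψ = 0.5:
  ψ = 0.5000: g = 0.15158, g' = -0.6386 → ψ = 0.7373
  ψ = 0.7373: g = 0.01565, g' = -0.5316 → ψ = 0.7668
  ψ = 0.7668: g = 0.00006, g' = -0.5276 → ψ = 0.7669
Converged at ψ = 0.7669.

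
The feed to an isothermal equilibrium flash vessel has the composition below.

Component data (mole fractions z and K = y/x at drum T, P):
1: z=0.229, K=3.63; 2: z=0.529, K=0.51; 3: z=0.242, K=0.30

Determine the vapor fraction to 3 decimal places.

Newton–Raphson from ψ = 0.49:
  ψ = 0.490: g = -0.3358, g' = -0.797 → ψ = 0.069
  ψ = 0.069: g = 0.0639, g' = -1.403 → ψ = 0.114
  ψ = 0.114: g = 0.0044, g' = -1.219 → ψ = 0.118
Converged at ψ = 0.118.

ψ = 0.118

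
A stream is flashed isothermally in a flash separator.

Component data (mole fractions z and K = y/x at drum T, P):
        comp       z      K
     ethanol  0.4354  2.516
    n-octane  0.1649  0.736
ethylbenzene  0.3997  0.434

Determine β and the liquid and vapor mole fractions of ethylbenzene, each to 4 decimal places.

Let β = V/F and solve Σ zᵢ(Kᵢ−1)/(1+β(Kᵢ−1)) = 0.
Check two-phase: ΣzᵢKᵢ = 1.3903 > 1 and Σzᵢ/Kᵢ = 1.3181 > 1, so g(0) = 0.3903 > 0 and g(1) = -0.3181 < 0.
Iterate (Newton) starting at β = 0.55:
  β = 0.5500: g = -0.01947, g' = -0.5833 → β = 0.5166
  β = 0.5166: g = 0.00004, g' = -0.5858 → β = 0.5167
Converged at β = 0.5167.
Compositions from xᵢ = zᵢ/(1+β(Kᵢ−1)), yᵢ = Kᵢxᵢ:
  ethanol: x = 0.2442, y = 0.6143
  n-octane: x = 0.1909, y = 0.1405
  ethylbenzene: x = 0.5649, y = 0.2452

β = 0.5167, x_ethylbenzene = 0.5649, y_ethylbenzene = 0.2452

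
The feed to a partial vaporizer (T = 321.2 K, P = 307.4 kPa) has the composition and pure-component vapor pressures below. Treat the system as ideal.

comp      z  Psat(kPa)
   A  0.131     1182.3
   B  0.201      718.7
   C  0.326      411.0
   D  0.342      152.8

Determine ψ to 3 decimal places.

Raoult's law: Kᵢ = Pᵢˢᵃᵗ/P = Pᵢˢᵃᵗ/307.4.
  K_A = 1182.3/307.4 = 3.84613, K_B = 718.7/307.4 = 2.33800, K_C = 411.0/307.4 = 1.33702, K_D = 152.8/307.4 = 0.49707
Material balance + equilibrium reduce to Σ zᵢ(Kᵢ−1)/(1+ψ(Kᵢ−1)) = 0.
g(0) = ΣzᵢKᵢ − 1 = 0.580 and g(1) = 1 − Σzᵢ/Kᵢ = -0.052, so a root lies in (0, 1).
Newton–Raphson from ψ = 0.5:
  ψ = 0.500: g = 0.1793, g' = -0.491 → ψ = 0.865
  ψ = 0.865: g = 0.0131, g' = -0.459 → ψ = 0.893
Converged at ψ = 0.893.

ψ = 0.893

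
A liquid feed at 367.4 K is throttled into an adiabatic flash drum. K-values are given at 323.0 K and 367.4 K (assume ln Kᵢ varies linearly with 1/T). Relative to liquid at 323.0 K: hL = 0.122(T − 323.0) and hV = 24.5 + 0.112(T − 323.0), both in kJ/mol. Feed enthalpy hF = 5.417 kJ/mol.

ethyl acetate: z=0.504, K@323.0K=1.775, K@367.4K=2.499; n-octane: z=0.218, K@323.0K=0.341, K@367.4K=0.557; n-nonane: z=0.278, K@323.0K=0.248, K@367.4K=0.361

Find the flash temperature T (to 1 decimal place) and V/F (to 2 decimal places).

Adiabatic flash: solve Rachford–Rice at each trial T, then check hF = ψ·hV(T) + (1−ψ)·hL(T).
  T = 323.0 K: K = (1.775, 0.341, 0.248), RR gives ψ = 0.069, H_out = 1.680 kJ/mol
  T = 367.4 K: K = (2.499, 0.557, 0.361), RR gives ψ = 0.568, H_out = 19.086 kJ/mol
  T = 345.2 K: K = (2.129, 0.443, 0.303), RR gives ψ = 0.351, H_out = 11.230 kJ/mol
  T = 334.1 K: K = (1.950, 0.390, 0.275), RR gives ψ = 0.224, H_out = 6.825 kJ/mol
  T = 328.6 K: K = (1.863, 0.365, 0.261), RR gives ψ = 0.152, H_out = 4.400 kJ/mol
  T = 331.4 K: K = (1.907, 0.378, 0.268), RR gives ψ = 0.190, H_out = 5.660 kJ/mol
  T = 330.0 K: K = (1.885, 0.372, 0.265), RR gives ψ = 0.171, H_out = 5.037 kJ/mol
  T = 330.7 K: K = (1.896, 0.375, 0.267), RR gives ψ = 0.181, H_out = 5.351 kJ/mol
Linear interpolation between T = 330.7 (H_out = 5.351) and T = 331.4 (H_out = 5.660) on hF = 5.417 gives T ≈ 330.8 K, at which ψ = 0.18.

T = 330.8 K, V/F = 0.18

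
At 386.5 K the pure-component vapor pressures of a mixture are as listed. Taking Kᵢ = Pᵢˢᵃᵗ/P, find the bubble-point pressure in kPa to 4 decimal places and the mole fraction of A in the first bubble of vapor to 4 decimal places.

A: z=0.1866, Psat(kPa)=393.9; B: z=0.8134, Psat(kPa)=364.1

Pbub = 369.6607 kPa, y_A = 0.1988

At the bubble point ψ → 0, so ΣzᵢKᵢ = 1 with Kᵢ = Pᵢˢᵃᵗ/P ⇒ P = ΣzᵢPᵢˢᵃᵗ.
P = 0.1866·393.9 + 0.8134·364.1 = 369.6607 kPa
yᵢ = zᵢPᵢˢᵃᵗ/P ⇒ y_A = 0.1866·393.9/369.6607 = 0.1988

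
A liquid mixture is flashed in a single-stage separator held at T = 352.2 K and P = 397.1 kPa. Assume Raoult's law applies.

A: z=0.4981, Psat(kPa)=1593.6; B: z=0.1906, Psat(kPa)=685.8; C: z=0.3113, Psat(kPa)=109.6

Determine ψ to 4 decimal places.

ψ = 0.7941

Raoult's law: Kᵢ = Pᵢˢᵃᵗ/P = Pᵢˢᵃᵗ/397.1.
  K_A = 1593.6/397.1 = 4.013095, K_B = 685.8/397.1 = 1.727021, K_C = 109.6/397.1 = 0.276001
Let ψ = V/F and solve Σ zᵢ(Kᵢ−1)/(1+ψ(Kᵢ−1)) = 0.
Feasibility: ΣzᵢKᵢ = 2.4140, Σzᵢ/Kᵢ = 1.3624 — both > 1, two phases present.
Iterate (Newton) starting at ψ = 0.52:
  ψ = 0.5200: g = 0.32379, g' = -1.1591 → ψ = 0.7993
  ψ = 0.7993: g = -0.00704, g' = -1.3490 → ψ = 0.7941
Converged at ψ = 0.7941.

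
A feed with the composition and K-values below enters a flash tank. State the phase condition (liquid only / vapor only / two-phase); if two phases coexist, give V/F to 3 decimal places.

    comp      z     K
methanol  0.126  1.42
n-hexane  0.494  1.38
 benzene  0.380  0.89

ΣzᵢKᵢ = 1.199; Σzᵢ/Kᵢ = 0.874.
Since Σzᵢ/Kᵢ < 1 the mixture is above its dew point — single vapor phase.

vapor only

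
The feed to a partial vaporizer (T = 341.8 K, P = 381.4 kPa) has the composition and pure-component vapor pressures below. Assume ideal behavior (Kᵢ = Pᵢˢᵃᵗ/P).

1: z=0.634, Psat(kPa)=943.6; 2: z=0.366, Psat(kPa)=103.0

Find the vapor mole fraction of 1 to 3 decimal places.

Raoult's law: Kᵢ = Pᵢˢᵃᵗ/P = Pᵢˢᵃᵗ/381.4.
  K_1 = 943.6/381.4 = 2.47404, K_2 = 103.0/381.4 = 0.27006
Rachford–Rice: g(ψ) = Σ zᵢ(Kᵢ−1)/(1+ψ(Kᵢ−1)) = 0.
Check two-phase: ΣzᵢKᵢ = 1.667 > 1 and Σzᵢ/Kᵢ = 1.612 > 1, so g(0) = 0.667 > 0 and g(1) = -0.612 < 0.
Binary case is linear: z₁(K₁−1)(1+ψ(K₂−1)) + z₂(K₂−1)(1+ψ(K₁−1)) = 0
⇒ ψ = [z₁(K₁−1)+z₂(K₂−1)] / [−(K₁−1)(K₂−1)] = 0.6674/1.0760 = 0.620
Compositions from xᵢ = zᵢ/(1+ψ(Kᵢ−1)), yᵢ = Kᵢxᵢ:
  1: x = 0.331, y = 0.819
  2: x = 0.669, y = 0.181

y_1 = 0.819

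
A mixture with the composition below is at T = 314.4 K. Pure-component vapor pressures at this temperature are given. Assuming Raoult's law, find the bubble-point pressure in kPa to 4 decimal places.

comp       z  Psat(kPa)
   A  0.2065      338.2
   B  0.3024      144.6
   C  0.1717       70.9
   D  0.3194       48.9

At the bubble point ψ → 0, so ΣzᵢKᵢ = 1 with Kᵢ = Pᵢˢᵃᵗ/P ⇒ P = ΣzᵢPᵢˢᵃᵗ.
P = 0.2065·338.2 + 0.3024·144.6 + 0.1717·70.9 + 0.3194·48.9 = 141.3575 kPa

Pbub = 141.3575 kPa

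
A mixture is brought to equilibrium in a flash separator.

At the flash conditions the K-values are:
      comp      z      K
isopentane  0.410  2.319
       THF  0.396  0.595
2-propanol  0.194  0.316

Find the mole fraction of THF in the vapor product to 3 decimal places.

y_THF = 0.276

Let ψ = V/F and solve Σ zᵢ(Kᵢ−1)/(1+ψ(Kᵢ−1)) = 0.
Check two-phase: ΣzᵢKᵢ = 1.248 > 1 and Σzᵢ/Kᵢ = 1.456 > 1, so g(0) = 0.248 > 0 and g(1) = -0.456 < 0.
Newton–Raphson from ψ = 0.58:
  ψ = 0.580: g = -0.1232, g' = -0.589 → ψ = 0.371
  ψ = 0.371: g = -0.0034, g' = -0.575 → ψ = 0.365
Converged at ψ = 0.365.
Compositions from xᵢ = zᵢ/(1+ψ(Kᵢ−1)), yᵢ = Kᵢxᵢ:
  isopentane: x = 0.277, y = 0.642
  THF: x = 0.465, y = 0.276
  2-propanol: x = 0.259, y = 0.082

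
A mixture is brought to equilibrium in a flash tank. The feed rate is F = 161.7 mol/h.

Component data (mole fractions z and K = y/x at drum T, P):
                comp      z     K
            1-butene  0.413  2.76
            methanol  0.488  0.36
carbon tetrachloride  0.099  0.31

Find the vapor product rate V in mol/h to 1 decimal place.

Material balance + equilibrium reduce to Σ zᵢ(Kᵢ−1)/(1+β(Kᵢ−1)) = 0.
Check two-phase: ΣzᵢKᵢ = 1.346 > 1 and Σzᵢ/Kᵢ = 1.825 > 1, so g(0) = 0.346 > 0 and g(1) = -0.825 < 0.
Iterate (Newton) starting at β = 0.56:
  β = 0.560: g = -0.2320, g' = -0.935 → β = 0.312
  β = 0.312: g = -0.0080, g' = -0.922 → β = 0.303
Converged at β = 0.303.
Then V = β·F = 0.3033·161.7 = 49.0 mol/h and L = F − V = 112.7 mol/h.

V = 49.0 mol/h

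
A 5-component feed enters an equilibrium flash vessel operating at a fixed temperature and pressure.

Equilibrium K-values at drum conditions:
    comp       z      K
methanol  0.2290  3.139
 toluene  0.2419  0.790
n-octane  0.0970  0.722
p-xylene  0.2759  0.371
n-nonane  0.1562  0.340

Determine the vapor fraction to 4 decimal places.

ψ = 0.1315

Iterate (Newton) starting at ψ = 0.44:
  ψ = 0.4400: g = -0.21959, g' = -0.6445 → ψ = 0.0993
  ψ = 0.0993: g = 0.02896, g' = -0.9339 → ψ = 0.1303
  ψ = 0.1303: g = 0.00101, g' = -0.8710 → ψ = 0.1315
Converged at ψ = 0.1315.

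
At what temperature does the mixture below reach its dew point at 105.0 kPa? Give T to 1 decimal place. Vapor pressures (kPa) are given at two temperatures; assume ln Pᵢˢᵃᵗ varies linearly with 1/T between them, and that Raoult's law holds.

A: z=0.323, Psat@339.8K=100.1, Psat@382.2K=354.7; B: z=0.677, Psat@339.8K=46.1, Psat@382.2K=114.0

T = 366.4 K

Dew-point temperature: Σzᵢ·P/Pᵢˢᵃᵗ(T) = 1. Interpolate ln Pᵢˢᵃᵗ = aᵢ + bᵢ/T.
  T = 339.8 K: ΣzᵢP/Pᵢˢᵃᵗ = 1.8808
  T = 382.2 K: ΣzᵢP/Pᵢˢᵃᵗ = 0.7192
  T = 361.0 K: ΣzᵢP/Pᵢˢᵃᵗ = 1.1283
  T = 371.6 K: ΣzᵢP/Pᵢˢᵃᵗ = 0.8946
  T = 366.3 K: ΣzᵢP/Pᵢˢᵃᵗ = 1.0029
  T = 369.0 K: ΣzᵢP/Pᵢˢᵃᵗ = 0.9458
Interpolating between 366.3 K and 369.0 K gives T ≈ 366.4 K.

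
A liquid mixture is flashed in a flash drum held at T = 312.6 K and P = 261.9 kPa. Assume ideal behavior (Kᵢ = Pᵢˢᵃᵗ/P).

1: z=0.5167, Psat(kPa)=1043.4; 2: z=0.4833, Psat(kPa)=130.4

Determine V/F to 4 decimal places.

V/F = 0.8671

Raoult's law: Kᵢ = Pᵢˢᵃᵗ/P = Pᵢˢᵃᵗ/261.9.
  K_1 = 1043.4/261.9 = 3.983963, K_2 = 130.4/261.9 = 0.497900
Material balance + equilibrium reduce to Σ zᵢ(Kᵢ−1)/(1+V/F(Kᵢ−1)) = 0.
g(0) = ΣzᵢKᵢ − 1 = 1.2991 and g(1) = 1 − Σzᵢ/Kᵢ = -0.1004, so a root lies in (0, 1).
Binary case is linear: z₁(K₁−1)(1+V/F(K₂−1)) + z₂(K₂−1)(1+V/F(K₁−1)) = 0
⇒ V/F = [z₁(K₁−1)+z₂(K₂−1)] / [−(K₁−1)(K₂−1)] = 1.29915/1.49825 = 0.8671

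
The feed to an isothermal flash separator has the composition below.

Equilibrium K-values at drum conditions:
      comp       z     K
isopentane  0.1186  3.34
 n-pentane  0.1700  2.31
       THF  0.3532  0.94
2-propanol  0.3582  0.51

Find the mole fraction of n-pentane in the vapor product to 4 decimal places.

y_n-pentane = 0.2335

Rachford–Rice: g(V/F) = Σ zᵢ(Kᵢ−1)/(1+V/F(Kᵢ−1)) = 0.
g(0) = ΣzᵢKᵢ − 1 = 0.3035 and g(1) = 1 − Σzᵢ/Kᵢ = -0.1872, so a root lies in (0, 1).
Newton–Raphson from V/F = 0.5:
  V/F = 0.5000: g = 0.00813, g' = -0.3967 → V/F = 0.5205
  V/F = 0.5205: g = 0.00005, g' = -0.3915 → V/F = 0.5206
Converged at V/F = 0.5206.
Compositions from xᵢ = zᵢ/(1+V/F(Kᵢ−1)), yᵢ = Kᵢxᵢ:
  isopentane: x = 0.0535, y = 0.1786
  n-pentane: x = 0.1011, y = 0.2335
  THF: x = 0.3646, y = 0.3427
  2-propanol: x = 0.4809, y = 0.2452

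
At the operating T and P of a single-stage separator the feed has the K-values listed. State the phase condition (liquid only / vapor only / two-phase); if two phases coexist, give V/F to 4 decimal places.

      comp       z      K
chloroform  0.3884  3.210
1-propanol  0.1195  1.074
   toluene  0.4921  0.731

vapor only

ΣzᵢKᵢ = 1.7348; Σzᵢ/Kᵢ = 0.9055.
Since Σzᵢ/Kᵢ < 1 the mixture is above its dew point — single vapor phase.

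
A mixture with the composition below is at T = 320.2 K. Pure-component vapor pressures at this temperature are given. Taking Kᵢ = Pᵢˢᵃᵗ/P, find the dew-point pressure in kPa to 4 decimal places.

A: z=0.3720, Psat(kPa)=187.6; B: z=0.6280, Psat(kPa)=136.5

At the dew point ψ → 1, so Σzᵢ/Kᵢ = 1 with Kᵢ = Pᵢˢᵃᵗ/P ⇒ 1/P = Σzᵢ/Pᵢˢᵃᵗ.
1/P = 0.3720/187.6 + 0.6280/136.5 = 0.0065837 ⇒ P = 151.8909 kPa

Pdew = 151.8909 kPa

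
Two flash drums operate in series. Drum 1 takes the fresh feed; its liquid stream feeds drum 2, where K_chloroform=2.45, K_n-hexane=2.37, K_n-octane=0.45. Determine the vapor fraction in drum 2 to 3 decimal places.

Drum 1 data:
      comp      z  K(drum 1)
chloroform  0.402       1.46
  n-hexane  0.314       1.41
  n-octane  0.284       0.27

Drum 1:
Iterate (Newton) starting at ψ₁ = 0.56:
  ψ₁ = 0.560: g = -0.0989, g' = -0.522 → ψ₁ = 0.370
  ψ₁ = 0.370: g = -0.0144, g' = -0.386 → ψ₁ = 0.333
  ψ₁ = 0.333: g = -0.0003, g' = -0.369 → ψ₁ = 0.332
Converged at ψ₁ = 0.332.
Drum-1 compositions:
  chloroform: x = 0.349, y = 0.509
  n-hexane: x = 0.276, y = 0.390
  n-octane: x = 0.375, y = 0.101
Drum-2 feed = drum-1 liquid: z₂ = (0.3487, 0.2764, 0.3749).
Drum 2:
Let ψ₂ = V/F and solve Σ zᵢ(Kᵢ−1)/(1+ψ₂(Kᵢ−1)) = 0.
g(0) = ΣzᵢKᵢ − 1 = 0.678 and g(1) = 1 − Σzᵢ/Kᵢ = -0.092, so a root lies in (0, 1).
Newton iteration, ψ₂⁰ = 0.5:
  ψ₂ = 0.500: g = 0.2334, g' = -0.645 → ψ₂ = 0.862
  ψ₂ = 0.862: g = 0.0063, g' = -0.664 → ψ₂ = 0.871
Converged at ψ₂ = 0.871.
  chloroform: x = 0.154, y = 0.377
  n-hexane: x = 0.126, y = 0.299
  n-octane: x = 0.720, y = 0.324

V/F (drum 2) = 0.871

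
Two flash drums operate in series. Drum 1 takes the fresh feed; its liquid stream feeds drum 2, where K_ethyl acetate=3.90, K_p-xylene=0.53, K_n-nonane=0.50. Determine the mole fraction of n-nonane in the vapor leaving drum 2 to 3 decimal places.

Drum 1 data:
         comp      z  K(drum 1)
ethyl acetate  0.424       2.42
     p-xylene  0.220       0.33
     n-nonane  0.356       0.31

Drum 1:
Let ψ₁ = V/F and solve Σ zᵢ(Kᵢ−1)/(1+ψ₁(Kᵢ−1)) = 0.
Feasibility: ΣzᵢKᵢ = 1.209, Σzᵢ/Kᵢ = 1.990 — both > 1, two phases present.
Newton–Raphson from ψ₁ = 0.5:
  ψ₁ = 0.500: g = -0.2446, g' = -0.911 → ψ₁ = 0.231
  ψ₁ = 0.231: g = -0.0136, g' = -0.863 → ψ₁ = 0.216
Converged at ψ₁ = 0.216.
Drum-1 compositions:
  ethyl acetate: x = 0.325, y = 0.785
  p-xylene: x = 0.257, y = 0.085
  n-nonane: x = 0.418, y = 0.130
Drum-2 feed = drum-1 liquid: z₂ = (0.3246, 0.2572, 0.4183).
Drum 2:
Iterate (Newton) starting at ψ₂ = 0.7:
  ψ₂ = 0.700: g = -0.1912, g' = -0.671 → ψ₂ = 0.415
  ψ₂ = 0.415: g = 0.0131, g' = -0.816 → ψ₂ = 0.431
Converged at ψ₂ = 0.431.
  ethyl acetate: x = 0.144, y = 0.562
  p-xylene: x = 0.323, y = 0.171
  n-nonane: x = 0.533, y = 0.267

y_n-nonane (drum 2) = 0.267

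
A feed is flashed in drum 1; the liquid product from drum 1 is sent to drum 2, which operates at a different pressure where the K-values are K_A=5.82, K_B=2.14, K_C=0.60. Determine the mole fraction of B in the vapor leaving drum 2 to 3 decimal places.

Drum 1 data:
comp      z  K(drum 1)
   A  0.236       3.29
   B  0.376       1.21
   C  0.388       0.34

y_B (drum 2) = 0.380

Drum 1:
Let ψ₁ = V/F and solve Σ zᵢ(Kᵢ−1)/(1+ψ₁(Kᵢ−1)) = 0.
g(0) = ΣzᵢKᵢ − 1 = 0.363 and g(1) = 1 − Σzᵢ/Kᵢ = -0.524, so a root lies in (0, 1).
Iterate (Newton) starting at ψ₁ = 0.5:
  ψ₁ = 0.500: g = -0.0588, g' = -0.659 → ψ₁ = 0.411
Converged at ψ₁ = 0.411.
Drum-1 compositions:
  A: x = 0.122, y = 0.400
  B: x = 0.346, y = 0.419
  C: x = 0.532, y = 0.181
Drum-2 feed = drum-1 liquid: z₂ = (0.1216, 0.3462, 0.5322).
Drum 2:
Iterate (Newton) starting at ψ₂ = 0.5:
  ψ₂ = 0.500: g = 0.1572, g' = -0.559 → ψ₂ = 0.781
  ψ₂ = 0.781: g = 0.0220, g' = -0.430 → ψ₂ = 0.833
Converged at ψ₂ = 0.833.
  A: x = 0.024, y = 0.141
  B: x = 0.178, y = 0.380
  C: x = 0.798, y = 0.479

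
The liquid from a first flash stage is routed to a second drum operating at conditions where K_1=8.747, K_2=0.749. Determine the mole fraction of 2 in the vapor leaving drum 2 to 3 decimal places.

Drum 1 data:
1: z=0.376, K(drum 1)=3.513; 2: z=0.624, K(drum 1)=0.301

Drum 1:
Material balance + equilibrium reduce to Σ zᵢ(Kᵢ−1)/(1+ψ₁(Kᵢ−1)) = 0.
g(0) = ΣzᵢKᵢ − 1 = 0.509 and g(1) = 1 − Σzᵢ/Kᵢ = -1.180, so a root lies in (0, 1).
Binary case is linear: z₁(K₁−1)(1+ψ₁(K₂−1)) + z₂(K₂−1)(1+ψ₁(K₁−1)) = 0
⇒ ψ₁ = [z₁(K₁−1)+z₂(K₂−1)] / [−(K₁−1)(K₂−1)] = 0.5087/1.7566 = 0.290
Drum-1 compositions:
  1: x = 0.218, y = 0.765
  2: x = 0.782, y = 0.235
Drum-2 feed = drum-1 liquid: z₂ = (0.2176, 0.7824).
Drum 2:
Let ψ₂ = V/F and solve Σ zᵢ(Kᵢ−1)/(1+ψ₂(Kᵢ−1)) = 0.
Feasibility: ΣzᵢKᵢ = 2.490, Σzᵢ/Kᵢ = 1.069 — both > 1, two phases present.
Binary case is linear: z₁(K₁−1)(1+ψ₂(K₂−1)) + z₂(K₂−1)(1+ψ₂(K₁−1)) = 0
⇒ ψ₂ = [z₁(K₁−1)+z₂(K₂−1)] / [−(K₁−1)(K₂−1)] = 1.4895/1.9445 = 0.766
  1: x = 0.031, y = 0.275
  2: x = 0.969, y = 0.725

y_2 (drum 2) = 0.725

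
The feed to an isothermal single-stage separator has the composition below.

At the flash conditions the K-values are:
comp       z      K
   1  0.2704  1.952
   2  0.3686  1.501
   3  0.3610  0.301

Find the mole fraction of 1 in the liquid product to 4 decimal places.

Let ψ = V/F and solve Σ zᵢ(Kᵢ−1)/(1+ψ(Kᵢ−1)) = 0.
Check two-phase: ΣzᵢKᵢ = 1.1898 > 1 and Σzᵢ/Kᵢ = 1.5834 > 1, so g(0) = 0.1898 > 0 and g(1) = -0.5834 < 0.
Newton–Raphson from ψ = 0.61:
  ψ = 0.6100: g = -0.13562, g' = -0.6884 → ψ = 0.4130
  ψ = 0.4130: g = -0.01697, g' = -0.5384 → ψ = 0.3815
  ψ = 0.3815: g = -0.00022, g' = -0.5251 → ψ = 0.3811
Converged at ψ = 0.3811.
Compositions from xᵢ = zᵢ/(1+ψ(Kᵢ−1)), yᵢ = Kᵢxᵢ:
  1: x = 0.1984, y = 0.3873
  2: x = 0.3095, y = 0.4646
  3: x = 0.4921, y = 0.1481

x_1 = 0.1984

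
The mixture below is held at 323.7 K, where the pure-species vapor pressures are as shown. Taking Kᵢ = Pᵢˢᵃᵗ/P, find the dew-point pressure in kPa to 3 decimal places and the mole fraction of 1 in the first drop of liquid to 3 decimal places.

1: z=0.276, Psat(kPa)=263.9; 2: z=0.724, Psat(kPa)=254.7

Pdew = 257.174 kPa, x_1 = 0.269

At the dew point ψ → 1, so Σzᵢ/Kᵢ = 1 with Kᵢ = Pᵢˢᵃᵗ/P ⇒ 1/P = Σzᵢ/Pᵢˢᵃᵗ.
1/P = 0.276/263.9 + 0.724/254.7 = 0.003888 ⇒ P = 257.174 kPa
xᵢ = zᵢP/Pᵢˢᵃᵗ ⇒ x_1 = 0.276·257.174/263.9 = 0.269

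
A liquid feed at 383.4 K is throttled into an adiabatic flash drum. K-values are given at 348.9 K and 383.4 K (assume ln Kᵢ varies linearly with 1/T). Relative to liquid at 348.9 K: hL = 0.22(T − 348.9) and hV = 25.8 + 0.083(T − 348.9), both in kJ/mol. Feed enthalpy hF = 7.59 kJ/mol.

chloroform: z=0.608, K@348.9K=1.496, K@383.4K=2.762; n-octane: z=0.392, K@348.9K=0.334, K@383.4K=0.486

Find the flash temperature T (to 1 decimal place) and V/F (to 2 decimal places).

Adiabatic flash: solve Rachford–Rice at each trial T, then check hF = ψ·hV(T) + (1−ψ)·hL(T).
  T = 348.9 K: K = (1.496, 0.334), RR gives ψ = 0.123, H_out = 3.163 kJ/mol
  T = 383.4 K: K = (2.762, 0.486), RR gives ψ = 0.960, H_out = 27.829 kJ/mol
  T = 366.1 K: K = (2.060, 0.406), RR gives ψ = 0.654, H_out = 19.124 kJ/mol
  T = 357.5 K: K = (1.762, 0.369), RR gives ψ = 0.450, H_out = 12.966 kJ/mol
  T = 353.2 K: K = (1.625, 0.351), RR gives ψ = 0.311, H_out = 8.776 kJ/mol
  T = 351.0 K: K = (1.558, 0.342), RR gives ψ = 0.222, H_out = 6.137 kJ/mol
Linear interpolation between T = 351.0 (H_out = 6.137) and T = 353.2 (H_out = 8.776) on hF = 7.59 gives T ≈ 352.2 K, at which ψ = 0.27.

T = 352.2 K, V/F = 0.27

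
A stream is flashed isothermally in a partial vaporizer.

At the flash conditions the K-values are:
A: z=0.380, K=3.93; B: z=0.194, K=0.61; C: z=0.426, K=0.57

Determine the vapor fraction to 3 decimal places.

Material balance + equilibrium reduce to Σ zᵢ(Kᵢ−1)/(1+ψ(Kᵢ−1)) = 0.
Check two-phase: ΣzᵢKᵢ = 1.855 > 1 and Σzᵢ/Kᵢ = 1.162 > 1, so g(0) = 0.855 > 0 and g(1) = -0.162 < 0.
Newton iteration, ψ⁰ = 0.52:
  ψ = 0.520: g = 0.1104, g' = -0.689 → ψ = 0.680
  ψ = 0.680: g = 0.0102, g' = -0.576 → ψ = 0.698
Converged at ψ = 0.698.

ψ = 0.698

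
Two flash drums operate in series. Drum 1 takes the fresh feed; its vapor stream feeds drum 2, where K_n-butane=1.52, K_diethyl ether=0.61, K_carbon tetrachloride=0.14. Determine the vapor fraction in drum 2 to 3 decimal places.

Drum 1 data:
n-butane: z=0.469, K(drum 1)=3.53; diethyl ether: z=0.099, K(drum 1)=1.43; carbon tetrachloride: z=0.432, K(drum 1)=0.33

V/F (drum 2) = 0.206

Drum 1:
Material balance + equilibrium reduce to Σ zᵢ(Kᵢ−1)/(1+ψ₁(Kᵢ−1)) = 0.
Feasibility: ΣzᵢKᵢ = 1.940, Σzᵢ/Kᵢ = 1.511 — both > 1, two phases present.
Newton iteration, ψ₁⁰ = 0.5:
  ψ₁ = 0.500: g = 0.1237, g' = -1.036 → ψ₁ = 0.619
  ψ₁ = 0.619: g = 0.0011, g' = -1.034 → ψ₁ = 0.620
Converged at ψ₁ = 0.620.
Drum-1 compositions:
  n-butane: x = 0.183, y = 0.644
  diethyl ether: x = 0.078, y = 0.112
  carbon tetrachloride: x = 0.739, y = 0.244
Drum-2 feed = drum-1 vapor: z₂ = (0.6443, 0.1118, 0.2440).
Drum 2:
Let ψ₂ = V/F and solve Σ zᵢ(Kᵢ−1)/(1+ψ₂(Kᵢ−1)) = 0.
Check two-phase: ΣzᵢKᵢ = 1.082 > 1 and Σzᵢ/Kᵢ = 2.350 > 1, so g(0) = 0.082 > 0 and g(1) = -1.350 < 0.
Newton–Raphson from ψ₂ = 0.5:
  ψ₂ = 0.500: g = -0.1564, g' = -0.691 → ψ₂ = 0.274
  ψ₂ = 0.274: g = -0.0300, g' = -0.464 → ψ₂ = 0.209
  ψ₂ = 0.209: g = -0.0011, g' = -0.430 → ψ₂ = 0.206
Converged at ψ₂ = 0.206.
  n-butane: x = 0.582, y = 0.884
  diethyl ether: x = 0.122, y = 0.074
  carbon tetrachloride: x = 0.297, y = 0.042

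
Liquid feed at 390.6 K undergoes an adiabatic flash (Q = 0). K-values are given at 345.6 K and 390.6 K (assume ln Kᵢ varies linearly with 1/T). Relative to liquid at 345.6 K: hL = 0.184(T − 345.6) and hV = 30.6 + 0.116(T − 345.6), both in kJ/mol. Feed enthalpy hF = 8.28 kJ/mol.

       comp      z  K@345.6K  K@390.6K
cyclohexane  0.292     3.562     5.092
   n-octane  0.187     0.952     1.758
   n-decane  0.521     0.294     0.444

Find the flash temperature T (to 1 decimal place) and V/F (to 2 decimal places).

T = 347.1 K, V/F = 0.26

Adiabatic flash: solve Rachford–Rice at each trial T, then check hF = ψ·hV(T) + (1−ψ)·hL(T).
  T = 345.6 K: K = (3.562, 0.952, 0.294), RR gives ψ = 0.250, H_out = 7.658 kJ/mol
  T = 390.6 K: K = (5.092, 1.758, 0.444), RR gives ψ = 0.610, H_out = 25.091 kJ/mol
  T = 368.1 K: K = (4.306, 1.318, 0.366), RR gives ψ = 0.427, H_out = 16.541 kJ/mol
  T = 356.9 K: K = (3.930, 1.127, 0.329), RR gives ψ = 0.339, H_out = 12.181 kJ/mol
  T = 351.2 K: K = (3.743, 1.036, 0.311), RR gives ψ = 0.294, H_out = 9.919 kJ/mol
  T = 348.4 K: K = (3.652, 0.994, 0.303), RR gives ψ = 0.272, H_out = 8.794 kJ/mol
  T = 347.0 K: K = (3.607, 0.973, 0.298), RR gives ψ = 0.261, H_out = 8.227 kJ/mol
Linear interpolation between T = 347.0 (H_out = 8.227) and T = 348.4 (H_out = 8.794) on hF = 8.28 gives T ≈ 347.1 K, at which ψ = 0.26.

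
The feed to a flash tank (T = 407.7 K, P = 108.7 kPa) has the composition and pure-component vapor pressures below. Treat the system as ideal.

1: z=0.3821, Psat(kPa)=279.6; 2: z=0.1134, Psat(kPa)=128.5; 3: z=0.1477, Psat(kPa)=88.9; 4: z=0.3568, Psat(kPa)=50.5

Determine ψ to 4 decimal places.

Raoult's law: Kᵢ = Pᵢˢᵃᵗ/P = Pᵢˢᵃᵗ/108.7.
  K_1 = 279.6/108.7 = 2.572217, K_2 = 128.5/108.7 = 1.182153, K_3 = 88.9/108.7 = 0.817847, K_4 = 50.5/108.7 = 0.464581
Material balance + equilibrium reduce to Σ zᵢ(Kᵢ−1)/(1+ψ(Kᵢ−1)) = 0.
Check two-phase: ΣzᵢKᵢ = 1.4035 > 1 and Σzᵢ/Kᵢ = 1.1931 > 1, so g(0) = 0.4035 > 0 and g(1) = -0.1931 < 0.
Iterate (Newton) starting at ψ = 0.63:
  ψ = 0.6300: g = 0.00167, g' = -0.4806 → ψ = 0.6335
Converged at ψ = 0.6335.

ψ = 0.6335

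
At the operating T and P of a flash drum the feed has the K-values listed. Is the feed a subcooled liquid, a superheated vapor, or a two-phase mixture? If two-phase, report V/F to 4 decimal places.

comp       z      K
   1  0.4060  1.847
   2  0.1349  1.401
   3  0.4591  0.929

ΣzᵢKᵢ = 1.3654; Σzᵢ/Kᵢ = 0.8103.
Since Σzᵢ/Kᵢ < 1 the mixture is above its dew point — single vapor phase.

superheated vapor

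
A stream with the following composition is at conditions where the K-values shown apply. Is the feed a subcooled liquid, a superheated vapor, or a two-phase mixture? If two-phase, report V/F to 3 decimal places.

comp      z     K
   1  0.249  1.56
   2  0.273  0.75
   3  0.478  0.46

subcooled liquid

ΣzᵢKᵢ = 0.813; Σzᵢ/Kᵢ = 1.563.
Since ΣzᵢKᵢ < 1 the mixture is below its bubble point — single liquid phase.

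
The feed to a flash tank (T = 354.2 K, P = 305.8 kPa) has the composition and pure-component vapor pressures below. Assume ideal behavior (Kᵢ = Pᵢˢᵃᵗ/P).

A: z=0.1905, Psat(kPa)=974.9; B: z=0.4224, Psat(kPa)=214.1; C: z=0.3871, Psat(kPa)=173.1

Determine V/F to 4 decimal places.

V/F = 0.1524

Raoult's law: Kᵢ = Pᵢˢᵃᵗ/P = Pᵢˢᵃᵗ/305.8.
  K_A = 974.9/305.8 = 3.188031, K_B = 214.1/305.8 = 0.700131, K_C = 173.1/305.8 = 0.566056
Material balance + equilibrium reduce to Σ zᵢ(Kᵢ−1)/(1+V/F(Kᵢ−1)) = 0.
g(0) = ΣzᵢKᵢ − 1 = 0.1222 and g(1) = 1 − Σzᵢ/Kᵢ = -0.3469, so a root lies in (0, 1).
Newton–Raphson from V/F = 0.58:
  V/F = 0.5800: g = -0.19411, g' = -0.3630 → V/F = 0.0452
  V/F = 0.0452: g = 0.07955, g' = -0.8701 → V/F = 0.1366
  V/F = 0.1366: g = 0.01024, g' = -0.6642 → V/F = 0.1521
  V/F = 0.1521: g = 0.00020, g' = -0.6387 → V/F = 0.1524
Converged at V/F = 0.1524.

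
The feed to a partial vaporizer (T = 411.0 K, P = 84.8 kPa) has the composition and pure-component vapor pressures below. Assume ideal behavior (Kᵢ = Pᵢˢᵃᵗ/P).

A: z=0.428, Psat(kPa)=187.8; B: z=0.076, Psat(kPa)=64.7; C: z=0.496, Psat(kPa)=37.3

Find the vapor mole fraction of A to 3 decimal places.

y_A = 0.666

Raoult's law: Kᵢ = Pᵢˢᵃᵗ/P = Pᵢˢᵃᵗ/84.8.
  K_A = 187.8/84.8 = 2.21462, K_B = 64.7/84.8 = 0.76297, K_C = 37.3/84.8 = 0.43986
Newton–Raphson from β = 0.53:
  β = 0.530: g = -0.0995, g' = -0.554 → β = 0.350
  β = 0.350: g = -0.0007, g' = -0.557 → β = 0.349
Converged at β = 0.349.
Compositions from xᵢ = zᵢ/(1+β(Kᵢ−1)), yᵢ = Kᵢxᵢ:
  A: x = 0.301, y = 0.666
  B: x = 0.083, y = 0.063
  C: x = 0.617, y = 0.271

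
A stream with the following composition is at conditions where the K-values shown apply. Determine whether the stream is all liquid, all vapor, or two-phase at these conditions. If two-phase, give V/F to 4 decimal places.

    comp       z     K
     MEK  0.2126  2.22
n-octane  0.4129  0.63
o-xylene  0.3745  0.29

ΣzᵢKᵢ = 0.8407; Σzᵢ/Kᵢ = 2.0425.
Since ΣzᵢKᵢ < 1 the mixture is below its bubble point — single liquid phase.

all liquid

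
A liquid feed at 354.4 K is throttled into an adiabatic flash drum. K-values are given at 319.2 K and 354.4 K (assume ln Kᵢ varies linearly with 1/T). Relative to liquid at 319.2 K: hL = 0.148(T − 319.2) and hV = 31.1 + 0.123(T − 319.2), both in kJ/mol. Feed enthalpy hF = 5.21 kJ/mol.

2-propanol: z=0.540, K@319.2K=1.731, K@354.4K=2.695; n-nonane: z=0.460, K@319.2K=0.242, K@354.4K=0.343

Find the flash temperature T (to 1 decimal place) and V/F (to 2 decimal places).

Adiabatic flash: solve Rachford–Rice at each trial T, then check hF = ψ·hV(T) + (1−ψ)·hL(T).
  T = 319.2 K: K = (1.731, 0.242), RR gives ψ = 0.083, H_out = 2.585 kJ/mol
  T = 354.4 K: K = (2.695, 0.343), RR gives ψ = 0.551, H_out = 21.847 kJ/mol
  T = 336.8 K: K = (2.185, 0.291), RR gives ψ = 0.373, H_out = 14.046 kJ/mol
  T = 328.0 K: K = (1.951, 0.266), RR gives ψ = 0.252, H_out = 9.079 kJ/mol
  T = 323.6 K: K = (1.839, 0.254), RR gives ψ = 0.176, H_out = 6.091 kJ/mol
  T = 321.4 K: K = (1.785, 0.248), RR gives ψ = 0.132, H_out = 4.415 kJ/mol
Linear interpolation between T = 321.4 (H_out = 4.415) and T = 323.6 (H_out = 6.091) on hF = 5.21 gives T ≈ 322.4 K, at which ψ = 0.15.

T = 322.4 K, V/F = 0.15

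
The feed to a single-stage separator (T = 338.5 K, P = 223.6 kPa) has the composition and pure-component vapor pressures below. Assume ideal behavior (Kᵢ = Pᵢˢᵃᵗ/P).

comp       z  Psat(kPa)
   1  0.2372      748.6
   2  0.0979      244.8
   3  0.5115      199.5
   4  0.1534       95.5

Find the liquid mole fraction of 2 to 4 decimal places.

Raoult's law: Kᵢ = Pᵢˢᵃᵗ/P = Pᵢˢᵃᵗ/223.6.
  K_1 = 748.6/223.6 = 3.347943, K_2 = 244.8/223.6 = 1.094812, K_3 = 199.5/223.6 = 0.892218, K_4 = 95.5/223.6 = 0.427102
Iterate (Newton) starting at β = 0.5:
  β = 0.5000: g = 0.08361, g' = -0.3830 → β = 0.7183
  β = 0.7183: g = 0.00690, g' = -0.3343 → β = 0.7389
  β = 0.7389: g = 0.00000, g' = -0.3340 → β = 0.7390
Converged at β = 0.7390.
Compositions from xᵢ = zᵢ/(1+β(Kᵢ−1)), yᵢ = Kᵢxᵢ:
  1: x = 0.0867, y = 0.2904
  2: x = 0.0915, y = 0.1002
  3: x = 0.5558, y = 0.4959
  4: x = 0.2660, y = 0.1136

x_2 = 0.0915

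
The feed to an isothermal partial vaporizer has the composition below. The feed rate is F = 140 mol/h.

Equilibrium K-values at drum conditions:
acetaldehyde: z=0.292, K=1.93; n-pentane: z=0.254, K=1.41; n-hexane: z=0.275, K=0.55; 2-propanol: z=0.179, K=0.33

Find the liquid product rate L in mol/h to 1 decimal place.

Material balance + equilibrium reduce to Σ zᵢ(Kᵢ−1)/(1+ψ(Kᵢ−1)) = 0.
g(0) = ΣzᵢKᵢ − 1 = 0.132 and g(1) = 1 − Σzᵢ/Kᵢ = -0.374, so a root lies in (0, 1).
Newton iteration, ψ⁰ = 0.68:
  ψ = 0.680: g = -0.1508, g' = -0.508 → ψ = 0.383
  ψ = 0.383: g = -0.0206, g' = -0.396 → ψ = 0.331
Converged at ψ = 0.331.
Then V = ψ·F = 0.3305·140 = 46.3 mol/h and L = F − V = 93.7 mol/h.

L = 93.7 mol/h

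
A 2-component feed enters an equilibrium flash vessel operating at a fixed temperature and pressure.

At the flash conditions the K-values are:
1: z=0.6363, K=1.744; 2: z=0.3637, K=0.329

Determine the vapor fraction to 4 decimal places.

ψ = 0.4594

Binary case is linear: z₁(K₁−1)(1+ψ(K₂−1)) + z₂(K₂−1)(1+ψ(K₁−1)) = 0
⇒ ψ = [z₁(K₁−1)+z₂(K₂−1)] / [−(K₁−1)(K₂−1)] = 0.22936/0.49922 = 0.4594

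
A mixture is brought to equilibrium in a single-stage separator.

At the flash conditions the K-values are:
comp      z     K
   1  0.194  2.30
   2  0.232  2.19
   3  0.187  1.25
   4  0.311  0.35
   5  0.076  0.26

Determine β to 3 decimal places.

β = 0.467

Material balance + equilibrium reduce to Σ zᵢ(Kᵢ−1)/(1+β(Kᵢ−1)) = 0.
Check two-phase: ΣzᵢKᵢ = 1.317 > 1 and Σzᵢ/Kᵢ = 1.521 > 1, so g(0) = 0.317 > 0 and g(1) = -0.521 < 0.
Newton–Raphson from β = 0.61:
  β = 0.610: g = -0.0963, g' = -0.720 → β = 0.476
  β = 0.476: g = -0.0059, g' = -0.643 → β = 0.467
Converged at β = 0.467.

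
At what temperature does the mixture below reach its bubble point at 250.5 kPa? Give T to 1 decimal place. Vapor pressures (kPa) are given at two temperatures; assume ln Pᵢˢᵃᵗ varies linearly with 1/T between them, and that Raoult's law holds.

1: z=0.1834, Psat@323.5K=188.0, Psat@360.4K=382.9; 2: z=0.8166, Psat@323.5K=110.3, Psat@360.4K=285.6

T = 351.8 K

Bubble-point temperature: ΣzᵢPᵢˢᵃᵗ(T) = P. Interpolate ln Pᵢˢᵃᵗ = aᵢ + bᵢ/T.
  T = 323.5 K: ΣzᵢPᵢˢᵃᵗ = 124.55 kPa
  T = 360.4 K: ΣzᵢPᵢˢᵃᵗ = 303.44 kPa
  T = 341.9 K: ΣzᵢPᵢˢᵃᵗ = 198.62 kPa
  T = 351.1 K: ΣzᵢPᵢˢᵃᵗ = 246.52 kPa
  T = 355.8 K: ΣzᵢPᵢˢᵃᵗ = 274.16 kPa
  T = 353.5 K: ΣzᵢPᵢˢᵃᵗ = 260.36 kPa
Interpolating between 351.1 K and 353.5 K gives T ≈ 351.8 K.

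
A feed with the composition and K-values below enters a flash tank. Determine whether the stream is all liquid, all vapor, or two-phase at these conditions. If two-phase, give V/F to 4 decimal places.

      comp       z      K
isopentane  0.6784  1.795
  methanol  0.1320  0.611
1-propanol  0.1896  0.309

two-phase, V/F = 0.7389

ΣzᵢKᵢ = 1.3570; Σzᵢ/Kᵢ = 1.2076.
Both exceed 1, so a two-phase solution exists.
Material balance + equilibrium reduce to Σ zᵢ(Kᵢ−1)/(1+ψ(Kᵢ−1)) = 0.
Newton iteration, ψ⁰ = 0.5:
  ψ = 0.5000: g = 0.12200, g' = -0.4617 → ψ = 0.7643
  ψ = 0.7643: g = -0.01522, g' = -0.6129 → ψ = 0.7394
  ψ = 0.7394: g = -0.00032, g' = -0.5879 → ψ = 0.7389
Converged at ψ = 0.7389.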